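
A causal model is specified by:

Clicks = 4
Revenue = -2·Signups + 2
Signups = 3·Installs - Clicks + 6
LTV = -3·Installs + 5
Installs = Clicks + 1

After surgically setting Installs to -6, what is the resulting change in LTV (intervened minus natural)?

do(Installs=-6) replaces the equation Installs = Clicks + 1 with the constant Installs = -6.
LTV = -3·Installs + 5  [with Installs=-6]  = 23
Without intervention: Installs = Clicks + 1  [with Clicks=4]  = 5; LTV = -3·Installs + 5  [with Installs=5]  = -10.
Change = 23 − (-10) = 33.

33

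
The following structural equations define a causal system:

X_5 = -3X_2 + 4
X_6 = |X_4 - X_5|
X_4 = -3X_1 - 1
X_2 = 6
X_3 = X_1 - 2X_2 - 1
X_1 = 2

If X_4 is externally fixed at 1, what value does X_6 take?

Under do(X_4=1), the mechanism X_4 = -3X_1 - 1 is discarded; X_4 is fixed at 1.
X_5 = -3X_2 + 4  [with X_2=6]  = -14
X_6 = |X_4 - X_5|  [with X_4=1, X_5=-14]  = 15

15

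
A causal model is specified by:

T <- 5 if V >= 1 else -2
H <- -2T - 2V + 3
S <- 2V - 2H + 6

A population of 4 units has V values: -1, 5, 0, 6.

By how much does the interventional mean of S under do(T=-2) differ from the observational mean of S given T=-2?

18

do(T=-2) breaks T's dependence on V. With T=-2 fixed, S across the units is -14, 22, -8, 28, mean 7.
Conditioning on T=-2 selects the 2 unit(s) with V ∈ {-1, 0}. Their S values: -14, -8. Mean = -11.
Difference = 7 − (-11) = 18.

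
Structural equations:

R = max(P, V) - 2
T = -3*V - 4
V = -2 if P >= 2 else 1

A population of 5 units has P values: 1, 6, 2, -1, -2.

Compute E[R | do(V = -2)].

The intervention sets V=-2 in all 5 units regardless of P. Recomputing R per unit gives -1, 4, 0, -3, -4; average -0.8.

-0.8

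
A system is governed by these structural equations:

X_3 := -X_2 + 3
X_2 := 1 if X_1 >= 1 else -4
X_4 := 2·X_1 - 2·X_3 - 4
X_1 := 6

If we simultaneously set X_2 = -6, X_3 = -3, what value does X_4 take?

14

Setting X_2 = -6, X_3 = -3 by intervention discards those variables' equations.
X_4 = 2·X_1 - 2·X_3 - 4  [with X_1=6, X_3=-3]  = 14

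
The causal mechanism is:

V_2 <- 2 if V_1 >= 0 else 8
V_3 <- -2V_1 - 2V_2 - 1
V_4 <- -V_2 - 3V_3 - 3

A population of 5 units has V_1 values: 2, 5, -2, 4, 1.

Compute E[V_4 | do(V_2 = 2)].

22

Under do(V_2=2), V_2's equation is replaced by V_2=2 for every unit. Per-unit V_4: 22, 40, -2, 34, 16. Mean = 22.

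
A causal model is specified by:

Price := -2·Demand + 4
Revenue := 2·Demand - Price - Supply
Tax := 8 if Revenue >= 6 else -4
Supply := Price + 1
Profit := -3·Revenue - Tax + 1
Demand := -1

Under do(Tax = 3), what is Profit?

43

The intervention breaks the incoming arrows to Tax: Tax := 8 if Revenue >= 6 else -4 no longer applies, and Tax = 3.
Price = -2·Demand + 4  [with Demand=-1]  = 6
Supply = Price + 1  [with Price=6]  = 7
Revenue = 2·Demand - Price - Supply  [with Demand=-1, Price=6, Supply=7]  = -15
Profit = -3·Revenue - Tax + 1  [with Revenue=-15, Tax=3]  = 43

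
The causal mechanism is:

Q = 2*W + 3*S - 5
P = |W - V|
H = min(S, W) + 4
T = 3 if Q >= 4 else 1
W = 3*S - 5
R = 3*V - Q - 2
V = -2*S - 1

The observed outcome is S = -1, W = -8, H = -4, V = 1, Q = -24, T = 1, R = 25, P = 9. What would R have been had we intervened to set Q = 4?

Under do(Q=4), the mechanism Q = 2*W + 3*S - 5 is discarded; Q is fixed at 4.
V = -2*S - 1  [with S=-1]  = 1
R = 3*V - Q - 2  [with V=1, Q=4]  = -3

-3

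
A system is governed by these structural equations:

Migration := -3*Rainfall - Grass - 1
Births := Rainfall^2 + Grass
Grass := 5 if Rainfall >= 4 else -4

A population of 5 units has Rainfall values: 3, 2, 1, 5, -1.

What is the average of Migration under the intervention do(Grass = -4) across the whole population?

The intervention sets Grass=-4 in all 5 units regardless of Rainfall. Recomputing Migration per unit gives -6, -3, 0, -12, 6; average -3.

-3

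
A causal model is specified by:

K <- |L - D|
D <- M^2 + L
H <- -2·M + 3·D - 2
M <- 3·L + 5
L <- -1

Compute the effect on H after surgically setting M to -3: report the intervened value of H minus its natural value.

do(M=-3) replaces the equation M <- 3·L + 5 with the constant M = -3.
D = M^2 + L  [with M=-3, L=-1]  = 8
H = -2·M + 3·D - 2  [with M=-3, D=8]  = 28
Without intervention: M = 3·L + 5  [with L=-1]  = 2; D = M^2 + L  [with M=2, L=-1]  = 3; H = -2·M + 3·D - 2  [with M=2, D=3]  = 3.
Change = 28 − 3 = 25.

25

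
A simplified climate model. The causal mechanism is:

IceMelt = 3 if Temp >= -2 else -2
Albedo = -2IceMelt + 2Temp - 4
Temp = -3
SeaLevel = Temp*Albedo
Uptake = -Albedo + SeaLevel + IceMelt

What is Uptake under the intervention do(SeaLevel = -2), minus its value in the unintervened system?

-20

Intervening sets SeaLevel = -2 and removes its equation (SeaLevel = Temp*Albedo).
IceMelt = 3 if Temp >= -2 else -2  [with Temp=-3]  = -2
Albedo = -2IceMelt + 2Temp - 4  [with IceMelt=-2, Temp=-3]  = -6
Uptake = -Albedo + SeaLevel + IceMelt  [with Albedo=-6, SeaLevel=-2, IceMelt=-2]  = 2
Without intervention: IceMelt = 3 if Temp >= -2 else -2  [with Temp=-3]  = -2; Albedo = -2IceMelt + 2Temp - 4  [with IceMelt=-2, Temp=-3]  = -6; SeaLevel = Temp*Albedo  [with Temp=-3, Albedo=-6]  = 18; Uptake = -Albedo + SeaLevel + IceMelt  [with Albedo=-6, SeaLevel=18, IceMelt=-2]  = 22.
Change = 2 − 22 = -20.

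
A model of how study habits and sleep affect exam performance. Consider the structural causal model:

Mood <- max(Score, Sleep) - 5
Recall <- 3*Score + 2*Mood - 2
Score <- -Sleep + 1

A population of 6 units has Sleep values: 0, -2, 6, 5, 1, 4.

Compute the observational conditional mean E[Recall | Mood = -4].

-8.5

Conditioning on Mood=-4 selects the 2 unit(s) with Sleep ∈ {0, 1}. Their Recall values: -7, -10. Mean = -8.5.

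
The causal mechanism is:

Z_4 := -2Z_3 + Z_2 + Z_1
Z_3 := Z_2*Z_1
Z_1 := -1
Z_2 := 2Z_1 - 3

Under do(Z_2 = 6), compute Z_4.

Under do(Z_2=6), the mechanism Z_2 := 2Z_1 - 3 is discarded; Z_2 is fixed at 6.
Z_3 = Z_2*Z_1  [with Z_2=6, Z_1=-1]  = -6
Z_4 = -2Z_3 + Z_2 + Z_1  [with Z_3=-6, Z_2=6, Z_1=-1]  = 17

17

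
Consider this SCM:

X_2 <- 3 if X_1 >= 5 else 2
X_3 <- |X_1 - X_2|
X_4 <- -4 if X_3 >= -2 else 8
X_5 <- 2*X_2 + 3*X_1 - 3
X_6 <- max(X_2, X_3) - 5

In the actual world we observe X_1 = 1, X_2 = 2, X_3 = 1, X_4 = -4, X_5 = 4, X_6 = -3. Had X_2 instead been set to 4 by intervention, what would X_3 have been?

3

The intervention breaks the incoming arrows to X_2: X_2 <- 3 if X_1 >= 5 else 2 no longer applies, and X_2 = 4.
X_3 = |X_1 - X_2|  [with X_1=1, X_2=4]  = 3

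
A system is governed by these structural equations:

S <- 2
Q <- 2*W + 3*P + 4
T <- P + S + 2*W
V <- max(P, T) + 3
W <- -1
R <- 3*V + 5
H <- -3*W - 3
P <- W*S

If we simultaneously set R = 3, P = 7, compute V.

10

Under do(R = 3, P = 7), each intervened variable's structural equation is replaced by its fixed value.
T = P + S + 2*W  [with P=7, S=2, W=-1]  = 7
V = max(P, T) + 3  [with P=7, T=7]  = 10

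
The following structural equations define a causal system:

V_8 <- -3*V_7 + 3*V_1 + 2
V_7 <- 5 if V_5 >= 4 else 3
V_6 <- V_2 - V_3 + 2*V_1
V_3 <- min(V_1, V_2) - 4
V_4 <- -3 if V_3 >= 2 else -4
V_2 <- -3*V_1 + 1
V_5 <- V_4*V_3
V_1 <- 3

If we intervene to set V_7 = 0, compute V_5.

48

The intervention breaks the incoming arrows to V_7: V_7 <- 5 if V_5 >= 4 else 3 no longer applies, and V_7 = 0.
V_5 is not downstream of the intervention, so its value is determined by the original equations.
V_2 = -3*V_1 + 1  [with V_1=3]  = -8
V_3 = min(V_1, V_2) - 4  [with V_1=3, V_2=-8]  = -12
V_4 = -3 if V_3 >= 2 else -4  [with V_3=-12]  = -4
V_5 = V_4*V_3  [with V_4=-4, V_3=-12]  = 48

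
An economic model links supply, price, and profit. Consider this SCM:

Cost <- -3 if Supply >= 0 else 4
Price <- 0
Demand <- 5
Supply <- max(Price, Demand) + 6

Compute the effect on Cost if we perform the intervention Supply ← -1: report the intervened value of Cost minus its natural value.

The intervention breaks the incoming arrows to Supply: Supply <- max(Price, Demand) + 6 no longer applies, and Supply = -1.
Cost = -3 if Supply >= 0 else 4  [with Supply=-1]  = 4
Without intervention: Supply = max(Price, Demand) + 6  [with Price=0, Demand=5]  = 11; Cost = -3 if Supply >= 0 else 4  [with Supply=11]  = -3.
Change = 4 − (-3) = 7.

7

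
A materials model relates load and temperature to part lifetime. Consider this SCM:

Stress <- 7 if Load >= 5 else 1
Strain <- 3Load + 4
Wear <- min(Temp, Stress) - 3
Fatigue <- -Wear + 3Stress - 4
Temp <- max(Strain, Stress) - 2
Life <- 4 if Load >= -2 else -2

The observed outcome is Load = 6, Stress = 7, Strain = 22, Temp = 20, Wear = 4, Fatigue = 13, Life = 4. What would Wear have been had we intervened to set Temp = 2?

-1

Intervening sets Temp = 2 and removes its equation (Temp <- max(Strain, Stress) - 2).
Stress = 7 if Load >= 5 else 1  [with Load=6]  = 7
Wear = min(Temp, Stress) - 3  [with Temp=2, Stress=7]  = -1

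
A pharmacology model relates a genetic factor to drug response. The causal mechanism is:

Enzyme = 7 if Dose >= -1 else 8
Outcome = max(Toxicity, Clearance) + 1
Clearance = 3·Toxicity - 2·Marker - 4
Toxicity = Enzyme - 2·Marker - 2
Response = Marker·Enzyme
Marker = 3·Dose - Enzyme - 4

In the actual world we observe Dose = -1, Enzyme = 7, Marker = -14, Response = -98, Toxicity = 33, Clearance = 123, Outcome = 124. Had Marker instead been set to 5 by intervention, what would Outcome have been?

The intervention breaks the incoming arrows to Marker: Marker = 3·Dose - Enzyme - 4 no longer applies, and Marker = 5.
Enzyme = 7 if Dose >= -1 else 8  [with Dose=-1]  = 7
Toxicity = Enzyme - 2·Marker - 2  [with Enzyme=7, Marker=5]  = -5
Clearance = 3·Toxicity - 2·Marker - 4  [with Toxicity=-5, Marker=5]  = -29
Outcome = max(Toxicity, Clearance) + 1  [with Toxicity=-5, Clearance=-29]  = -4

-4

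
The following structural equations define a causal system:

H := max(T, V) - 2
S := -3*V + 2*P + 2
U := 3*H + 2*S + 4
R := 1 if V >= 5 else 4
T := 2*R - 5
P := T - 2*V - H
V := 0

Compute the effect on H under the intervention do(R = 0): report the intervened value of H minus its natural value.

Under do(R=0), the mechanism R := 1 if V >= 5 else 4 is discarded; R is fixed at 0.
T = 2*R - 5  [with R=0]  = -5
H = max(T, V) - 2  [with T=-5, V=0]  = -2
Without intervention: R = 1 if V >= 5 else 4  [with V=0]  = 4; T = 2*R - 5  [with R=4]  = 3; H = max(T, V) - 2  [with T=3, V=0]  = 1.
Change = -2 − 1 = -3.

-3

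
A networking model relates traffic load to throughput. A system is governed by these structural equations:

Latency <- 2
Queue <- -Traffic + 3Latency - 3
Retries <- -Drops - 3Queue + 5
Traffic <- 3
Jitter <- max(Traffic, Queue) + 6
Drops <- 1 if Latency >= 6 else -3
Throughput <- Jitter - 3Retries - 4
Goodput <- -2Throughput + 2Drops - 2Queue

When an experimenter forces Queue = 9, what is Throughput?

The intervention breaks the incoming arrows to Queue: Queue <- -Traffic + 3Latency - 3 no longer applies, and Queue = 9.
Drops = 1 if Latency >= 6 else -3  [with Latency=2]  = -3
Retries = -Drops - 3Queue + 5  [with Drops=-3, Queue=9]  = -19
Jitter = max(Traffic, Queue) + 6  [with Traffic=3, Queue=9]  = 15
Throughput = Jitter - 3Retries - 4  [with Jitter=15, Retries=-19]  = 68

68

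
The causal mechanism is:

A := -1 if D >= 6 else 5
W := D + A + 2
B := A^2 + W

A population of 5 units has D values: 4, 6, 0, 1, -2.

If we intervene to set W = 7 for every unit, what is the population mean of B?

Under do(W=7), W's equation is replaced by W=7 for every unit. Per-unit B: 32, 8, 32, 32, 32. Mean = 27.2.

27.2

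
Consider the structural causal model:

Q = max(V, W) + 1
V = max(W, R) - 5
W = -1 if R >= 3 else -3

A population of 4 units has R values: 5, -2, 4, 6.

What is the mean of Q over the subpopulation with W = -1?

Observing W=-1 restricts to units where W's equation naturally yields -1: R ∈ {5, 4, 6}. In that subpopulation Q = 1, 0, 2, mean 1.

1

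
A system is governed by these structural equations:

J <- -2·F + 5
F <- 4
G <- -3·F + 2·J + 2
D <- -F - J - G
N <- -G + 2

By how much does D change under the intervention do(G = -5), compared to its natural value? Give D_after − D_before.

-11

The intervention breaks the incoming arrows to G: G <- -3·F + 2·J + 2 no longer applies, and G = -5.
J = -2·F + 5  [with F=4]  = -3
D = -F - J - G  [with F=4, J=-3, G=-5]  = 4
Without intervention: J = -2·F + 5  [with F=4]  = -3; G = -3·F + 2·J + 2  [with F=4, J=-3]  = -16; D = -F - J - G  [with F=4, J=-3, G=-16]  = 15.
Change = 4 − 15 = -11.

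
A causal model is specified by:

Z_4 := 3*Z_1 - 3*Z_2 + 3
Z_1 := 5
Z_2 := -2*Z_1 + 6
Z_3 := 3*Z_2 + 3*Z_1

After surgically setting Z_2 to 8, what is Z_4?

Under do(Z_2=8), the mechanism Z_2 := -2*Z_1 + 6 is discarded; Z_2 is fixed at 8.
Z_4 = 3*Z_1 - 3*Z_2 + 3  [with Z_1=5, Z_2=8]  = -6

-6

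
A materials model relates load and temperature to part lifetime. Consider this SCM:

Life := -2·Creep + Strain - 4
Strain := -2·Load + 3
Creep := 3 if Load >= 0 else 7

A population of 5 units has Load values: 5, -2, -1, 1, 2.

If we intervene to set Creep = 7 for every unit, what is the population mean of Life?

-17

Every unit gets Creep=7 under the intervention. Life values become -25, -11, -13, -17, -19; E[Life|do(Creep=7)] = -17.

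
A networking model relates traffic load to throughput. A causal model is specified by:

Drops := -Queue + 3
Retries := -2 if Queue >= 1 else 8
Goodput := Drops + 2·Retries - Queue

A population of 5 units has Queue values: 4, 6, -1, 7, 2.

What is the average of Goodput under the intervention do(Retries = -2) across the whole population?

Under do(Retries=-2), Retries's equation is replaced by Retries=-2 for every unit. Per-unit Goodput: -9, -13, 1, -15, -5. Mean = -8.2.

-8.2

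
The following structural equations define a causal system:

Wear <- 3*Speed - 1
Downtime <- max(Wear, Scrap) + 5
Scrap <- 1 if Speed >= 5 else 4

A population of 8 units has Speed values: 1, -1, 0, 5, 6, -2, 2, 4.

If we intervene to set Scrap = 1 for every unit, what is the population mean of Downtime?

The intervention sets Scrap=1 in all 8 units regardless of Speed. Recomputing Downtime per unit gives 7, 6, 6, 19, 22, 6, 10, 16; average 11.5.

11.5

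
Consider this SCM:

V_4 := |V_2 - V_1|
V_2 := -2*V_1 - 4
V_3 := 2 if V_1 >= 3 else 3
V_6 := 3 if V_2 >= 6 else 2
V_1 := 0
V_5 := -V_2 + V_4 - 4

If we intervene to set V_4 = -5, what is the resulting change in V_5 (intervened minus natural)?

Intervening sets V_4 = -5 and removes its equation (V_4 := |V_2 - V_1|).
V_2 = -2*V_1 - 4  [with V_1=0]  = -4
V_5 = -V_2 + V_4 - 4  [with V_2=-4, V_4=-5]  = -5
Without intervention: V_2 = -2*V_1 - 4  [with V_1=0]  = -4; V_4 = |V_2 - V_1|  [with V_2=-4, V_1=0]  = 4; V_5 = -V_2 + V_4 - 4  [with V_2=-4, V_4=4]  = 4.
Change = -5 − 4 = -9.

-9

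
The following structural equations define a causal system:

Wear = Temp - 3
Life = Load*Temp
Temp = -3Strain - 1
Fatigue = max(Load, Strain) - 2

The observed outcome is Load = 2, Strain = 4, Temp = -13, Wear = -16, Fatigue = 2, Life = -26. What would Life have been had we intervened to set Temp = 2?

The intervention breaks the incoming arrows to Temp: Temp = -3Strain - 1 no longer applies, and Temp = 2.
Life = Load*Temp  [with Load=2, Temp=2]  = 4

4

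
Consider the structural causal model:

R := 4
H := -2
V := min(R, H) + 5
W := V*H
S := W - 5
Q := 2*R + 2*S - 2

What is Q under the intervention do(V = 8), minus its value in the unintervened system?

The intervention breaks the incoming arrows to V: V := min(R, H) + 5 no longer applies, and V = 8.
W = V*H  [with V=8, H=-2]  = -16
S = W - 5  [with W=-16]  = -21
Q = 2*R + 2*S - 2  [with R=4, S=-21]  = -36
Without intervention: V = min(R, H) + 5  [with R=4, H=-2]  = 3; W = V*H  [with V=3, H=-2]  = -6; S = W - 5  [with W=-6]  = -11; Q = 2*R + 2*S - 2  [with R=4, S=-11]  = -16.
Change = -36 − (-16) = -20.

-20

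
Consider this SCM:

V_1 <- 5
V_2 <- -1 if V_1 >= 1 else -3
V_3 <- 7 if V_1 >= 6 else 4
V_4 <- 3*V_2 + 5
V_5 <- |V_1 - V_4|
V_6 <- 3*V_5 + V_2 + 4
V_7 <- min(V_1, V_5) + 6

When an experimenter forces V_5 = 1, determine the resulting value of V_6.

The intervention breaks the incoming arrows to V_5: V_5 <- |V_1 - V_4| no longer applies, and V_5 = 1.
V_2 = -1 if V_1 >= 1 else -3  [with V_1=5]  = -1
V_6 = 3*V_5 + V_2 + 4  [with V_5=1, V_2=-1]  = 6

6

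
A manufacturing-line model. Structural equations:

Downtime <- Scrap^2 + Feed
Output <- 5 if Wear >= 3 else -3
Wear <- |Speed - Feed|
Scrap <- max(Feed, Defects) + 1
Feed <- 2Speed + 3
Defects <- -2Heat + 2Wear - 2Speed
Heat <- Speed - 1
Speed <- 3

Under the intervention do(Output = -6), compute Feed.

9

Under do(Output=-6), the mechanism Output <- 5 if Wear >= 3 else -3 is discarded; Output is fixed at -6.
Feed is not downstream of the intervention, so its value is determined by the original equations.
Feed = 2Speed + 3  [with Speed=3]  = 9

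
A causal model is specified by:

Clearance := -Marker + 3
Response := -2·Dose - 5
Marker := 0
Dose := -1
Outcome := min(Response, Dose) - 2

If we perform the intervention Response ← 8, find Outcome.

-3

do(Response=8) replaces the equation Response := -2·Dose - 5 with the constant Response = 8.
Outcome = min(Response, Dose) - 2  [with Response=8, Dose=-1]  = -3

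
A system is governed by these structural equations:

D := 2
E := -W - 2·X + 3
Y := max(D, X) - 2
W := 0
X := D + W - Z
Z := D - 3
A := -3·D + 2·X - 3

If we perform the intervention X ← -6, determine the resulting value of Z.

-1

Under do(X=-6), the mechanism X := D + W - Z is discarded; X is fixed at -6.
Since Z is not a descendant of the intervened variable, it is unaffected.
Z = D - 3  [with D=2]  = -1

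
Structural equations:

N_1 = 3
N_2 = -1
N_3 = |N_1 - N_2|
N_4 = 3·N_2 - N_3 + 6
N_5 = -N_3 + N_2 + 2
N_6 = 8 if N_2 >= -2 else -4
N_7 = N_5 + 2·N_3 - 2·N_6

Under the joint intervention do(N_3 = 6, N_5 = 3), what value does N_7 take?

Under do(N_3 = 6, N_5 = 3), each intervened variable's structural equation is replaced by its fixed value.
N_6 = 8 if N_2 >= -2 else -4  [with N_2=-1]  = 8
N_7 = N_5 + 2·N_3 - 2·N_6  [with N_5=3, N_3=6, N_6=8]  = -1

-1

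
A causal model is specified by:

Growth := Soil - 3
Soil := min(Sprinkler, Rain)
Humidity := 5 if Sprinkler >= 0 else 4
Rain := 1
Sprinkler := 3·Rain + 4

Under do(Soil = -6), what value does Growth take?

-9

The intervention breaks the incoming arrows to Soil: Soil := min(Sprinkler, Rain) no longer applies, and Soil = -6.
Growth = Soil - 3  [with Soil=-6]  = -9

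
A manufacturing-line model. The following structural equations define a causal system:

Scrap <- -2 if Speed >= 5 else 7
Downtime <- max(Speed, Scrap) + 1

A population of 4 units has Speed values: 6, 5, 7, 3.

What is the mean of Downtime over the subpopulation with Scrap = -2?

7

Observing Scrap=-2 restricts to units where Scrap's equation naturally yields -2: Speed ∈ {6, 5, 7}. In that subpopulation Downtime = 7, 6, 8, mean 7.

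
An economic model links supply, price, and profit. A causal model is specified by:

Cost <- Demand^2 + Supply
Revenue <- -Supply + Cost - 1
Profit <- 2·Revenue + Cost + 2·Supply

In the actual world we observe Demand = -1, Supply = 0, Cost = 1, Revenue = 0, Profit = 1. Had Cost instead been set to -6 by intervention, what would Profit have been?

-20

do(Cost=-6) replaces the equation Cost <- Demand^2 + Supply with the constant Cost = -6.
Revenue = -Supply + Cost - 1  [with Supply=0, Cost=-6]  = -7
Profit = 2·Revenue + Cost + 2·Supply  [with Revenue=-7, Cost=-6, Supply=0]  = -20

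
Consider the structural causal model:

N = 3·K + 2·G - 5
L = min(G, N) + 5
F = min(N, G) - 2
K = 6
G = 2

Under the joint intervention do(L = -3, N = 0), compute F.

The joint intervention fixes L = -3, N = 0, removing each variable's own equation.
F = min(N, G) - 2  [with N=0, G=2]  = -2

-2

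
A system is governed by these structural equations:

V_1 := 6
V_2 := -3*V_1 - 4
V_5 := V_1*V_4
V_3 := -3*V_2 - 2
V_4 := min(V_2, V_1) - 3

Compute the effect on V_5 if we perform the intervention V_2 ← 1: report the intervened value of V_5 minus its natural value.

do(V_2=1) replaces the equation V_2 := -3*V_1 - 4 with the constant V_2 = 1.
V_4 = min(V_2, V_1) - 3  [with V_2=1, V_1=6]  = -2
V_5 = V_1*V_4  [with V_1=6, V_4=-2]  = -12
Without intervention: V_2 = -3*V_1 - 4  [with V_1=6]  = -22; V_4 = min(V_2, V_1) - 3  [with V_2=-22, V_1=6]  = -25; V_5 = V_1*V_4  [with V_1=6, V_4=-25]  = -150.
Change = -12 − (-150) = 138.

138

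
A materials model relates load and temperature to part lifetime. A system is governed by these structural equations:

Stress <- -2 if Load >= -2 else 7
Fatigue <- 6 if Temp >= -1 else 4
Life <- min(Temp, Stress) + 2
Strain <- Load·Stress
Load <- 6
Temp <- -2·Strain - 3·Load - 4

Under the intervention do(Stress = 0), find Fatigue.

do(Stress=0) replaces the equation Stress <- -2 if Load >= -2 else 7 with the constant Stress = 0.
Strain = Load·Stress  [with Load=6, Stress=0]  = 0
Temp = -2·Strain - 3·Load - 4  [with Strain=0, Load=6]  = -22
Fatigue = 6 if Temp >= -1 else 4  [with Temp=-22]  = 4

4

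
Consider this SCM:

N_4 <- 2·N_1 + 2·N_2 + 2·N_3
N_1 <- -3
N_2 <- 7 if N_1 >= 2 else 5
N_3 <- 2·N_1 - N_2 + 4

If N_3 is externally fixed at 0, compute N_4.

4

The intervention breaks the incoming arrows to N_3: N_3 <- 2·N_1 - N_2 + 4 no longer applies, and N_3 = 0.
N_2 = 7 if N_1 >= 2 else 5  [with N_1=-3]  = 5
N_4 = 2·N_1 + 2·N_2 + 2·N_3  [with N_1=-3, N_2=5, N_3=0]  = 4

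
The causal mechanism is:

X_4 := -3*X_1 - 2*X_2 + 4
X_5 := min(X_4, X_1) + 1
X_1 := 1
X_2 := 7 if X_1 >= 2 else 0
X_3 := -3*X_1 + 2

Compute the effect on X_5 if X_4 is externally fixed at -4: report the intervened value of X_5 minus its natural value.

-5

Intervening sets X_4 = -4 and removes its equation (X_4 := -3*X_1 - 2*X_2 + 4).
X_5 = min(X_4, X_1) + 1  [with X_4=-4, X_1=1]  = -3
Without intervention: X_2 = 7 if X_1 >= 2 else 0  [with X_1=1]  = 0; X_4 = -3*X_1 - 2*X_2 + 4  [with X_1=1, X_2=0]  = 1; X_5 = min(X_4, X_1) + 1  [with X_4=1, X_1=1]  = 2.
Change = -3 − 2 = -5.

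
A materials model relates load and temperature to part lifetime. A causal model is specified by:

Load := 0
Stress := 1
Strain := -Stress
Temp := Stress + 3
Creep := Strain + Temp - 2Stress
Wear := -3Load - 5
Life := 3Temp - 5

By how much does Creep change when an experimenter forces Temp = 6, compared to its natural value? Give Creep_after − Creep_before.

Intervening sets Temp = 6 and removes its equation (Temp := Stress + 3).
Strain = -Stress  [with Stress=1]  = -1
Creep = Strain + Temp - 2Stress  [with Strain=-1, Temp=6, Stress=1]  = 3
Without intervention: Strain = -Stress  [with Stress=1]  = -1; Temp = Stress + 3  [with Stress=1]  = 4; Creep = Strain + Temp - 2Stress  [with Strain=-1, Temp=4, Stress=1]  = 1.
Change = 3 − 1 = 2.

2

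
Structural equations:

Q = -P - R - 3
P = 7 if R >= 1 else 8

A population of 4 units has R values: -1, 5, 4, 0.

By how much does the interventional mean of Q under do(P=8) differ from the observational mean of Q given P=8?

-2.5

The intervention sets P=8 in all 4 units regardless of R. Recomputing Q per unit gives -10, -16, -15, -11; average -13.
Conditioning on P=8 selects the 2 unit(s) with R ∈ {-1, 0}. Their Q values: -10, -11. Mean = -10.5.
Difference = -13 − (-10.5) = -2.5.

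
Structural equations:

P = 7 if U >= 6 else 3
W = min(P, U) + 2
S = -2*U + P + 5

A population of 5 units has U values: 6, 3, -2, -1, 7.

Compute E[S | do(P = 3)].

2.8

do(P=3) breaks P's dependence on U. With P=3 fixed, S across the units is -4, 2, 12, 10, -6, mean 2.8.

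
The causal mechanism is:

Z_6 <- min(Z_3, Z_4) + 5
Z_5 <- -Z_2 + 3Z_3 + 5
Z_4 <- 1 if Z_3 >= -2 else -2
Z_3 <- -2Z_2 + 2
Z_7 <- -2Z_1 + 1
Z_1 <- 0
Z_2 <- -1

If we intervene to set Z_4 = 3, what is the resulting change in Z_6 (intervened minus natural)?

2

Under do(Z_4=3), the mechanism Z_4 <- 1 if Z_3 >= -2 else -2 is discarded; Z_4 is fixed at 3.
Z_3 = -2Z_2 + 2  [with Z_2=-1]  = 4
Z_6 = min(Z_3, Z_4) + 5  [with Z_3=4, Z_4=3]  = 8
Without intervention: Z_3 = -2Z_2 + 2  [with Z_2=-1]  = 4; Z_4 = 1 if Z_3 >= -2 else -2  [with Z_3=4]  = 1; Z_6 = min(Z_3, Z_4) + 5  [with Z_3=4, Z_4=1]  = 6.
Change = 8 − 6 = 2.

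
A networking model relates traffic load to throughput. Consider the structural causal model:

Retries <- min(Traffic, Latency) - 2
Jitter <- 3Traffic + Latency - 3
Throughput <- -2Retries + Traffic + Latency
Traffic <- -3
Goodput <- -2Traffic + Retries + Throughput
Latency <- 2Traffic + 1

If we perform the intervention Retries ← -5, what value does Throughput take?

do(Retries=-5) replaces the equation Retries <- min(Traffic, Latency) - 2 with the constant Retries = -5.
Latency = 2Traffic + 1  [with Traffic=-3]  = -5
Throughput = -2Retries + Traffic + Latency  [with Retries=-5, Traffic=-3, Latency=-5]  = 2

2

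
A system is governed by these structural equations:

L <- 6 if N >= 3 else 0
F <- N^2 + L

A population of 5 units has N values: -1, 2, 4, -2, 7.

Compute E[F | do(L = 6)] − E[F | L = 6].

-17.7

Every unit gets L=6 under the intervention. F values become 7, 10, 22, 10, 55; E[F|do(L=6)] = 20.8.
Conditioning on L=6 selects the 2 unit(s) with N ∈ {4, 7}. Their F values: 22, 55. Mean = 38.5.
Difference = 20.8 − 38.5 = -17.7.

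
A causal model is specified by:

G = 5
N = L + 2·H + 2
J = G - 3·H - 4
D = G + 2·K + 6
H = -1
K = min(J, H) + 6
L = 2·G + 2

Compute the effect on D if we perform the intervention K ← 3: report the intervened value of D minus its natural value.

The intervention breaks the incoming arrows to K: K = min(J, H) + 6 no longer applies, and K = 3.
D = G + 2·K + 6  [with G=5, K=3]  = 17
Without intervention: J = G - 3·H - 4  [with G=5, H=-1]  = 4; K = min(J, H) + 6  [with J=4, H=-1]  = 5; D = G + 2·K + 6  [with G=5, K=5]  = 21.
Change = 17 − 21 = -4.

-4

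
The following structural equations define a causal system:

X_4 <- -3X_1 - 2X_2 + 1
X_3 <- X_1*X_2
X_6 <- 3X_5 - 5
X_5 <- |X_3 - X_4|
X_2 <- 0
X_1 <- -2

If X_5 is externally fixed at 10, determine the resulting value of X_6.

The intervention breaks the incoming arrows to X_5: X_5 <- |X_3 - X_4| no longer applies, and X_5 = 10.
X_6 = 3X_5 - 5  [with X_5=10]  = 25

25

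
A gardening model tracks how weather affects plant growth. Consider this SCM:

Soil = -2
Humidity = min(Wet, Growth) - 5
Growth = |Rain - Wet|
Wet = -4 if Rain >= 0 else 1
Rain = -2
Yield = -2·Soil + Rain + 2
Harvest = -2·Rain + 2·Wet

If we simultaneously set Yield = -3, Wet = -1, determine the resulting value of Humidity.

Under do(Yield = -3, Wet = -1), each intervened variable's structural equation is replaced by its fixed value.
Growth = |Rain - Wet|  [with Rain=-2, Wet=-1]  = 1
Humidity = min(Wet, Growth) - 5  [with Wet=-1, Growth=1]  = -6

-6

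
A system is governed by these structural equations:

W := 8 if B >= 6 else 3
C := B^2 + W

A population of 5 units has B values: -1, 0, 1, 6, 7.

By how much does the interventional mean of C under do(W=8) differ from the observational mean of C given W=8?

-25.1

do(W=8) breaks W's dependence on B. With W=8 fixed, C across the units is 9, 8, 9, 44, 57, mean 25.4.
E[C|W=8] averages over only the 2 units with W=8 (B = 6, 7): C = 44, 57, mean 50.5.
Difference = 25.4 − 50.5 = -25.1.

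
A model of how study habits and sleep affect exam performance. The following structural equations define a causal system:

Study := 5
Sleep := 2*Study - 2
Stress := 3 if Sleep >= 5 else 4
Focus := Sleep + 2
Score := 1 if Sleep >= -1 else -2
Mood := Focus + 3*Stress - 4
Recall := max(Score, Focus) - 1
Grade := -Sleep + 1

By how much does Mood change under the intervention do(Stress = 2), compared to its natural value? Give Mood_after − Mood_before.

The intervention breaks the incoming arrows to Stress: Stress := 3 if Sleep >= 5 else 4 no longer applies, and Stress = 2.
Sleep = 2*Study - 2  [with Study=5]  = 8
Focus = Sleep + 2  [with Sleep=8]  = 10
Mood = Focus + 3*Stress - 4  [with Focus=10, Stress=2]  = 12
Without intervention: Sleep = 2*Study - 2  [with Study=5]  = 8; Stress = 3 if Sleep >= 5 else 4  [with Sleep=8]  = 3; Focus = Sleep + 2  [with Sleep=8]  = 10; Mood = Focus + 3*Stress - 4  [with Focus=10, Stress=3]  = 15.
Change = 12 − 15 = -3.

-3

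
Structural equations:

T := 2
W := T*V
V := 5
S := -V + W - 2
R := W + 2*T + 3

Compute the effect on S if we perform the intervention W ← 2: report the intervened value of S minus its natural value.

The intervention breaks the incoming arrows to W: W := T*V no longer applies, and W = 2.
S = -V + W - 2  [with V=5, W=2]  = -5
Without intervention: W = T*V  [with T=2, V=5]  = 10; S = -V + W - 2  [with V=5, W=10]  = 3.
Change = -5 − 3 = -8.

-8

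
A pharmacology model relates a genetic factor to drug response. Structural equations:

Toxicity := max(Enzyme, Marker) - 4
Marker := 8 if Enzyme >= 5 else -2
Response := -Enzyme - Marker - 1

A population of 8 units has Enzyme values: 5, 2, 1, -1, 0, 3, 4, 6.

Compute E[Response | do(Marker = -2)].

Every unit gets Marker=-2 under the intervention. Response values become -4, -1, 0, 2, 1, -2, -3, -5; E[Response|do(Marker=-2)] = -1.5.

-1.5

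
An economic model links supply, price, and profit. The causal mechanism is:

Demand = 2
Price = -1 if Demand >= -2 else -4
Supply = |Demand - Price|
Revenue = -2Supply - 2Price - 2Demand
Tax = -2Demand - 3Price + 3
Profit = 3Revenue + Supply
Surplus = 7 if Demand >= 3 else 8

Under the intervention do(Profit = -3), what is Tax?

2

do(Profit=-3) replaces the equation Profit = 3Revenue + Supply with the constant Profit = -3.
Since Tax is not a descendant of the intervened variable, it is unaffected.
Price = -1 if Demand >= -2 else -4  [with Demand=2]  = -1
Tax = -2Demand - 3Price + 3  [with Demand=2, Price=-1]  = 2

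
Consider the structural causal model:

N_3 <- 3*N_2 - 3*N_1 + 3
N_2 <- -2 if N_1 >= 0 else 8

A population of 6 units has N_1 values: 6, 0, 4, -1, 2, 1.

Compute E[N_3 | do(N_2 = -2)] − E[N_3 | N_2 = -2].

1.8

do(N_2=-2) breaks N_2's dependence on N_1. With N_2=-2 fixed, N_3 across the units is -21, -3, -15, 0, -9, -6, mean -9.
Observing N_2=-2 restricts to units where N_2's equation naturally yields -2: N_1 ∈ {6, 0, 4, 2, 1}. In that subpopulation N_3 = -21, -3, -15, -9, -6, mean -10.8.
Difference = -9 − (-10.8) = 1.8.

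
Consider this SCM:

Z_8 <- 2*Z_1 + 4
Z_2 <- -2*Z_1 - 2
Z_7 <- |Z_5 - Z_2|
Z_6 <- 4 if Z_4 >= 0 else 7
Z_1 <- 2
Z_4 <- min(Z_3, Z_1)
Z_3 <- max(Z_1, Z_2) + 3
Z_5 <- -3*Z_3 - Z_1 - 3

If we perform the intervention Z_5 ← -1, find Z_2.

Under do(Z_5=-1), the mechanism Z_5 <- -3*Z_3 - Z_1 - 3 is discarded; Z_5 is fixed at -1.
No directed path runs from Z_5 to Z_2, so Z_2 keeps its natural value.
Z_2 = -2*Z_1 - 2  [with Z_1=2]  = -6

-6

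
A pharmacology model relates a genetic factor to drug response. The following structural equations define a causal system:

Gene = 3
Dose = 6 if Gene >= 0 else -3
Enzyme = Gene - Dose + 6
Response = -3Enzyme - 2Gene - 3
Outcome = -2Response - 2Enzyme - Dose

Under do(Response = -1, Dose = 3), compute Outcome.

The joint intervention fixes Response = -1, Dose = 3, removing each variable's own equation.
Enzyme = Gene - Dose + 6  [with Gene=3, Dose=3]  = 6
Outcome = -2Response - 2Enzyme - Dose  [with Response=-1, Enzyme=6, Dose=3]  = -13

-13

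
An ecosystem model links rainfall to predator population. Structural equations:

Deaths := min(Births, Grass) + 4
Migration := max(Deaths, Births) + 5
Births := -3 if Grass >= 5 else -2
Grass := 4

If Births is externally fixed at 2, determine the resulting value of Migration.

Under do(Births=2), the mechanism Births := -3 if Grass >= 5 else -2 is discarded; Births is fixed at 2.
Deaths = min(Births, Grass) + 4  [with Births=2, Grass=4]  = 6
Migration = max(Deaths, Births) + 5  [with Deaths=6, Births=2]  = 11

11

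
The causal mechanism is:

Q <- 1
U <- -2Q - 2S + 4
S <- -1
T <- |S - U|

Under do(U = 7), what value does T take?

8

The intervention breaks the incoming arrows to U: U <- -2Q - 2S + 4 no longer applies, and U = 7.
T = |S - U|  [with S=-1, U=7]  = 8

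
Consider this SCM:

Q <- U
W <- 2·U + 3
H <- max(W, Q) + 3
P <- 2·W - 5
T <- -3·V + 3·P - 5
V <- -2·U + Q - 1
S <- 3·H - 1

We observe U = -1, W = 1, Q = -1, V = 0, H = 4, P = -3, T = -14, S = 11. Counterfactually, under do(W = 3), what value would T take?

Under do(W=3), the mechanism W <- 2·U + 3 is discarded; W is fixed at 3.
Q = U  [with U=-1]  = -1
V = -2·U + Q - 1  [with U=-1, Q=-1]  = 0
P = 2·W - 5  [with W=3]  = 1
T = -3·V + 3·P - 5  [with V=0, P=1]  = -2

-2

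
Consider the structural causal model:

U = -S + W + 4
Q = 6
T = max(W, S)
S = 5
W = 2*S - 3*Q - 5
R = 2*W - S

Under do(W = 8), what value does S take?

5

Under do(W=8), the mechanism W = 2*S - 3*Q - 5 is discarded; W is fixed at 8.
Since S is not a descendant of the intervened variable, it is unaffected.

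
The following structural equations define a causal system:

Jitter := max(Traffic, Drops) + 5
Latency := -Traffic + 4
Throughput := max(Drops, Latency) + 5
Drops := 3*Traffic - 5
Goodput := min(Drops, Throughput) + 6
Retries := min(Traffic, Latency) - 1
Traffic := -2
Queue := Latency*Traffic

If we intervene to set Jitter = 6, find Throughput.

11

Intervening sets Jitter = 6 and removes its equation (Jitter := max(Traffic, Drops) + 5).
No directed path runs from Jitter to Throughput, so Throughput keeps its natural value.
Latency = -Traffic + 4  [with Traffic=-2]  = 6
Drops = 3*Traffic - 5  [with Traffic=-2]  = -11
Throughput = max(Drops, Latency) + 5  [with Drops=-11, Latency=6]  = 11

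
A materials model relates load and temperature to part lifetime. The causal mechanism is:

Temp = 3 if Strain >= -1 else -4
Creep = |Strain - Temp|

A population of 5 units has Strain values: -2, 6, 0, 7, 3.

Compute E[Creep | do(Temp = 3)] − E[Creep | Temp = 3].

The intervention sets Temp=3 in all 5 units regardless of Strain. Recomputing Creep per unit gives 5, 3, 3, 4, 0; average 3.
Observing Temp=3 restricts to units where Temp's equation naturally yields 3: Strain ∈ {6, 0, 7, 3}. In that subpopulation Creep = 3, 3, 4, 0, mean 2.5.
Difference = 3 − 2.5 = 0.5.

0.5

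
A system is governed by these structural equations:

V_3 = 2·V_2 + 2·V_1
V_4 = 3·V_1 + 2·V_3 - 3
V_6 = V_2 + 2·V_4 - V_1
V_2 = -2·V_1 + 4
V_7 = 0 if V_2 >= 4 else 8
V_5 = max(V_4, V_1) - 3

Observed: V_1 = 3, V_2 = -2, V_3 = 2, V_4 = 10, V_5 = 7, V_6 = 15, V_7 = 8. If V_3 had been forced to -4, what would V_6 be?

-9

The intervention breaks the incoming arrows to V_3: V_3 = 2·V_2 + 2·V_1 no longer applies, and V_3 = -4.
V_2 = -2·V_1 + 4  [with V_1=3]  = -2
V_4 = 3·V_1 + 2·V_3 - 3  [with V_1=3, V_3=-4]  = -2
V_6 = V_2 + 2·V_4 - V_1  [with V_2=-2, V_4=-2, V_1=3]  = -9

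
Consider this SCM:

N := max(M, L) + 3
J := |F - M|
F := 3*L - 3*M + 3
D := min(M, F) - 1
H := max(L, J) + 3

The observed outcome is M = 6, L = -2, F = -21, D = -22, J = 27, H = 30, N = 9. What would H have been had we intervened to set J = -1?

The intervention breaks the incoming arrows to J: J := |F - M| no longer applies, and J = -1.
H = max(L, J) + 3  [with L=-2, J=-1]  = 2

2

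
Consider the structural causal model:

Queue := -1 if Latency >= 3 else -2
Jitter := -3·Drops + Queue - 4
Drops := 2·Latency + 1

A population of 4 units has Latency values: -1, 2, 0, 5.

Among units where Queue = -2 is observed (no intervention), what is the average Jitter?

Conditioning on Queue=-2 selects the 3 unit(s) with Latency ∈ {-1, 2, 0}. Their Jitter values: -3, -21, -9. Mean = -11.

-11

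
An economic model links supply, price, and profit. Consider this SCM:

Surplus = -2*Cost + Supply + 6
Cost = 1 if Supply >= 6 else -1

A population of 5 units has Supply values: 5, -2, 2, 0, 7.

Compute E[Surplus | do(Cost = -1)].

10.4

do(Cost=-1) breaks Cost's dependence on Supply. With Cost=-1 fixed, Surplus across the units is 13, 6, 10, 8, 15, mean 10.4.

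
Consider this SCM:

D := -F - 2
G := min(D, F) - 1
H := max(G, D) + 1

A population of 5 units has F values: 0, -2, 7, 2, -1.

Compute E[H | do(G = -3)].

Every unit gets G=-3 under the intervention. H values become -1, 1, -2, -2, 0; E[H|do(G=-3)] = -0.8.

-0.8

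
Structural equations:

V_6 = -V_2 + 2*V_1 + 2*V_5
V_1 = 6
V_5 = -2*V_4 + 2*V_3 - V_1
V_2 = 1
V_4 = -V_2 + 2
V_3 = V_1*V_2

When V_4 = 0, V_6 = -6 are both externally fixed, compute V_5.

6

Setting V_4 = 0, V_6 = -6 by intervention discards those variables' equations.
V_3 = V_1*V_2  [with V_1=6, V_2=1]  = 6
V_5 = -2*V_4 + 2*V_3 - V_1  [with V_4=0, V_3=6, V_1=6]  = 6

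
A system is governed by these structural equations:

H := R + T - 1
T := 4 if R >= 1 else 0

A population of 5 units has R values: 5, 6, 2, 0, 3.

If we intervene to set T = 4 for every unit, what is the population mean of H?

Every unit gets T=4 under the intervention. H values become 8, 9, 5, 3, 6; E[H|do(T=4)] = 6.2.

6.2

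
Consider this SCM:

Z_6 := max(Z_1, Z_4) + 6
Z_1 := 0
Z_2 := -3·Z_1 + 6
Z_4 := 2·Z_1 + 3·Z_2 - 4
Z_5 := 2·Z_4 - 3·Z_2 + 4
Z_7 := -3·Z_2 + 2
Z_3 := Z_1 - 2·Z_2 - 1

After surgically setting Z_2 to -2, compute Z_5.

-10

do(Z_2=-2) replaces the equation Z_2 := -3·Z_1 + 6 with the constant Z_2 = -2.
Z_4 = 2·Z_1 + 3·Z_2 - 4  [with Z_1=0, Z_2=-2]  = -10
Z_5 = 2·Z_4 - 3·Z_2 + 4  [with Z_4=-10, Z_2=-2]  = -10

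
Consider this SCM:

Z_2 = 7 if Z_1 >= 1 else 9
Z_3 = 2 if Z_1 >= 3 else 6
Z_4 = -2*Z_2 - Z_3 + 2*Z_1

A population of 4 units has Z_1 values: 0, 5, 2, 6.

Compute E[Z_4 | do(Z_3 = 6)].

Every unit gets Z_3=6 under the intervention. Z_4 values become -24, -10, -16, -8; E[Z_4|do(Z_3=6)] = -14.5.

-14.5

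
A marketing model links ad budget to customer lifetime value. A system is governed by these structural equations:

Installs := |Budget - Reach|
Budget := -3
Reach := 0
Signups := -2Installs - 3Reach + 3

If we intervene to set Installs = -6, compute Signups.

The intervention breaks the incoming arrows to Installs: Installs := |Budget - Reach| no longer applies, and Installs = -6.
Signups = -2Installs - 3Reach + 3  [with Installs=-6, Reach=0]  = 15

15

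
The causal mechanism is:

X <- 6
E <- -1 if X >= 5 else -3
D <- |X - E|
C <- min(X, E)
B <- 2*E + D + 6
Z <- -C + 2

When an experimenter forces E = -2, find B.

do(E=-2) replaces the equation E <- -1 if X >= 5 else -3 with the constant E = -2.
D = |X - E|  [with X=6, E=-2]  = 8
B = 2*E + D + 6  [with E=-2, D=8]  = 10

10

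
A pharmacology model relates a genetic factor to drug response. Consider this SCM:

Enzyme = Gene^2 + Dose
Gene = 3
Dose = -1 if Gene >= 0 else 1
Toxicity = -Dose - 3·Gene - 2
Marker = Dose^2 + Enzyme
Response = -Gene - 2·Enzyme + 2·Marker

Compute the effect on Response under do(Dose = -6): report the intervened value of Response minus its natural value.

do(Dose=-6) replaces the equation Dose = -1 if Gene >= 0 else 1 with the constant Dose = -6.
Enzyme = Gene^2 + Dose  [with Gene=3, Dose=-6]  = 3
Marker = Dose^2 + Enzyme  [with Dose=-6, Enzyme=3]  = 39
Response = -Gene - 2·Enzyme + 2·Marker  [with Gene=3, Enzyme=3, Marker=39]  = 69
Without intervention: Dose = -1 if Gene >= 0 else 1  [with Gene=3]  = -1; Enzyme = Gene^2 + Dose  [with Gene=3, Dose=-1]  = 8; Marker = Dose^2 + Enzyme  [with Dose=-1, Enzyme=8]  = 9; Response = -Gene - 2·Enzyme + 2·Marker  [with Gene=3, Enzyme=8, Marker=9]  = -1.
Change = 69 − (-1) = 70.

70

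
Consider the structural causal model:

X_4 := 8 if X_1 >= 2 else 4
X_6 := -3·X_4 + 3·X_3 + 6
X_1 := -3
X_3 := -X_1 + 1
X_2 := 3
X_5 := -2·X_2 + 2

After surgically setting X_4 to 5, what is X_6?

3

Under do(X_4=5), the mechanism X_4 := 8 if X_1 >= 2 else 4 is discarded; X_4 is fixed at 5.
X_3 = -X_1 + 1  [with X_1=-3]  = 4
X_6 = -3·X_4 + 3·X_3 + 6  [with X_4=5, X_3=4]  = 3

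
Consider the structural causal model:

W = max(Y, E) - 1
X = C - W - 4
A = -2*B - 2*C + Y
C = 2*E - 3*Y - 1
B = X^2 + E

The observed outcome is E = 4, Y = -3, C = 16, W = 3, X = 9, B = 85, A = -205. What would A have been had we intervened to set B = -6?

Intervening sets B = -6 and removes its equation (B = X^2 + E).
C = 2*E - 3*Y - 1  [with E=4, Y=-3]  = 16
A = -2*B - 2*C + Y  [with B=-6, C=16, Y=-3]  = -23

-23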